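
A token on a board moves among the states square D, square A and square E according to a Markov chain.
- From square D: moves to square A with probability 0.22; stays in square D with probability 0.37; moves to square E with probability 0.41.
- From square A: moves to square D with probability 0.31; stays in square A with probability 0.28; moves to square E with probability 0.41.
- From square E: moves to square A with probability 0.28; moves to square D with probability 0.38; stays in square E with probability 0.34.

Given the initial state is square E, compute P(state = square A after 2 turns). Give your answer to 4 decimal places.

Sum over the intermediate state after 1 turn:
P = P(square E→square D)·P(square D→square A) + P(square E→square A)·P(square A→square A) + P(square E→square E)·P(square E→square A)
  = 0.38×0.22 + 0.28×0.28 + 0.34×0.28
  = 0.0836 + 0.0784 + 0.0952 = 0.2572

0.2572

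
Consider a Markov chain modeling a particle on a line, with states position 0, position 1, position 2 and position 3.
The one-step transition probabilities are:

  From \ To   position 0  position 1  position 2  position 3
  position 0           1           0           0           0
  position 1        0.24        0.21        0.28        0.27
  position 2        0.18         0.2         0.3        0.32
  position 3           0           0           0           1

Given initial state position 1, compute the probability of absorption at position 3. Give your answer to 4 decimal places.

Let h(s) be the probability of absorption at position 3 starting from transient state s. Then h(position 3) = 1 and h(position 0) = 0. By first-step analysis:
h(position 1) = 0.24·0 + 0.21·h(position 1) + 0.28·h(position 2) + 0.27·1
h(position 2) = 0.18·0 + 0.2·h(position 1) + 0.3·h(position 2) + 0.32·1
Solving: h(position 1) = 0.5606, h(position 2) = 0.6173.
Starting from position 1, the probability is 0.5606.

0.5606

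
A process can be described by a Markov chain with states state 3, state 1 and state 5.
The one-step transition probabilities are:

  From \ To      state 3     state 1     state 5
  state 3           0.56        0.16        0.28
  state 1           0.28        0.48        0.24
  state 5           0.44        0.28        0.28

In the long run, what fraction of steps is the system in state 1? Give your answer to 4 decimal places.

Let the stationary distribution be π with π = πP and π_1 + π_2 + π_3 = 1.
π_1 = 0.56·π_1 + 0.28·π_2 + 0.44·π_3
π_2 = 0.16·π_1 + 0.48·π_2 + 0.28·π_3
Solving with the normalization constraint gives π = (0.4486, 0.2827, 0.2687).
So the stationary probability of state 1 is 0.2827.

0.2827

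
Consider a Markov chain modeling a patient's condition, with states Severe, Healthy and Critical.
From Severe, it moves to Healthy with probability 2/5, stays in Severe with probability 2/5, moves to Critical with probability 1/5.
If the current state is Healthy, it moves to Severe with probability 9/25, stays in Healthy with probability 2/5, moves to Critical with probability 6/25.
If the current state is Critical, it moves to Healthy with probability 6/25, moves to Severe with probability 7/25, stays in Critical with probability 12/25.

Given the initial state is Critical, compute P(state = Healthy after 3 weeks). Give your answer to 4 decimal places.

0.3450

Propagate the distribution vector 3 weeks from Critical.
After 0 weeks: (0.0000, 0.0000, 1.0000)
After 1 week: (0.2800, 0.2400, 0.4800)
After 2 weeks: (0.3328, 0.3232, 0.3440)
After 3 weeks: (0.3458, 0.3450, 0.3092)
P(in Healthy after 3 weeks) = 0.3450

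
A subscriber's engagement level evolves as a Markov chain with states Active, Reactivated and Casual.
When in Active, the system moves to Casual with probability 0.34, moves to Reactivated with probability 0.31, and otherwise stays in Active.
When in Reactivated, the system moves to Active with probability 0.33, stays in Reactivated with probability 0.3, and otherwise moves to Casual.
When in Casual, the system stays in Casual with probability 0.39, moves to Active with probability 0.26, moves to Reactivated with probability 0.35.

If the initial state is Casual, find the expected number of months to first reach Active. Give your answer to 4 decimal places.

Let t(s) be the expected number of months to first reach Active from state s, with t(Active) = 0. Conditioning on the first month:
t(Reactivated) = 1 + 0.3·t(Reactivated) + 0.37·t(Casual)
t(Casual) = 1 + 0.35·t(Reactivated) + 0.39·t(Casual)
Solving: t(Reactivated) = 3.2941, t(Casual) = 3.5294.
Expected months from Casual to Active: 3.5294.

3.5294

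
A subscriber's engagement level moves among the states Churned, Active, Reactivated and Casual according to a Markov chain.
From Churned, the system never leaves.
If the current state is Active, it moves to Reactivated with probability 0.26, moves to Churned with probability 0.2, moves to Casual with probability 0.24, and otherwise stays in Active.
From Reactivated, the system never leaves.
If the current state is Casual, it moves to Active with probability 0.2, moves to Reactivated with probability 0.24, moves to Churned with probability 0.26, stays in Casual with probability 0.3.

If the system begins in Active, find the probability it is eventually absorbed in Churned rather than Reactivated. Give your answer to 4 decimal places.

Let h(s) be the probability of absorption at Churned starting from transient state s. Then h(Churned) = 1 and h(Reactivated) = 0. By first-step analysis:
h(Active) = 0.2·1 + 0.3·h(Active) + 0.26·0 + 0.24·h(Casual)
h(Casual) = 0.26·1 + 0.2·h(Active) + 0.24·0 + 0.3·h(Casual)
Solving: h(Active) = 0.4579, h(Casual) = 0.5023.
Starting from Active, the probability is 0.4579.

0.4579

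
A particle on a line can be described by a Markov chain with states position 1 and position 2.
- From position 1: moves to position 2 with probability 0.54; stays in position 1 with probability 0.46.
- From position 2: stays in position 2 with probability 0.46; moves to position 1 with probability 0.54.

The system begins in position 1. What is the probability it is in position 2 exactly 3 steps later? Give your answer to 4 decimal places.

Propagate the distribution vector 3 steps from position 1.
After 0 steps: (1.0000, 0.0000)
After 1 step: (0.4600, 0.5400)
After 2 steps: (0.5032, 0.4968)
After 3 steps: (0.4997, 0.5003)
P(in position 2 after 3 steps) = 0.5003

0.5003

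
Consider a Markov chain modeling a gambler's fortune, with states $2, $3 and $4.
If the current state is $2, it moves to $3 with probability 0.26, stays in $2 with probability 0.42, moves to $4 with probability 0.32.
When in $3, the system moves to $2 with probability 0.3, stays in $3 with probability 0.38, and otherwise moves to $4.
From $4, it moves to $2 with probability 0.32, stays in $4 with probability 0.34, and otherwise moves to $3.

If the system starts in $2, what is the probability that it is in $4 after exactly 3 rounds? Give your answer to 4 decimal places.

Propagate the distribution vector 3 rounds from $2.
After 0 rounds: (1.0000, 0.0000, 0.0000)
After 1 round: (0.4200, 0.2600, 0.3200)
After 2 rounds: (0.3568, 0.3168, 0.3264)
After 3 rounds: (0.3493, 0.3241, 0.3265)
P(in $4 after 3 rounds) = 0.3265

0.3265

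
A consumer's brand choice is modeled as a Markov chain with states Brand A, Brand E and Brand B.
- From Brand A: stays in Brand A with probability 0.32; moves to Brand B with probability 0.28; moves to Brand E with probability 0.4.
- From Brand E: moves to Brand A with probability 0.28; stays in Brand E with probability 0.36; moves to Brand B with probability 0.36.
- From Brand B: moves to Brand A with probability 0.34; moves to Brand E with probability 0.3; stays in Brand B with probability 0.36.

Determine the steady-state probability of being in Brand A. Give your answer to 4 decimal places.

0.3126

Let the stationary distribution be π with π = πP and π_1 + π_2 + π_3 = 1.
π_1 = 0.32·π_1 + 0.28·π_2 + 0.34·π_3
π_2 = 0.4·π_1 + 0.36·π_2 + 0.3·π_3
Solving with the normalization constraint gives π = (0.3126, 0.3524, 0.3350).
So the stationary probability of Brand A is 0.3126.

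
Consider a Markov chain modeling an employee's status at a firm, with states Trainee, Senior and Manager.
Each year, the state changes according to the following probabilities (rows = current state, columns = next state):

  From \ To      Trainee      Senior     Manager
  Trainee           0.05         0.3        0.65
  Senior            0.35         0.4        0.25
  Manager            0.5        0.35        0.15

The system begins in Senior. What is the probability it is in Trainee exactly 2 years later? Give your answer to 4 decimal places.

Sum over the intermediate state after 1 year:
P = P(Senior→Trainee)·P(Trainee→Trainee) + P(Senior→Senior)·P(Senior→Trainee) + P(Senior→Manager)·P(Manager→Trainee)
  = 0.35×0.05 + 0.4×0.35 + 0.25×0.5
  = 0.0175 + 0.1400 + 0.1250 = 0.2825

0.2825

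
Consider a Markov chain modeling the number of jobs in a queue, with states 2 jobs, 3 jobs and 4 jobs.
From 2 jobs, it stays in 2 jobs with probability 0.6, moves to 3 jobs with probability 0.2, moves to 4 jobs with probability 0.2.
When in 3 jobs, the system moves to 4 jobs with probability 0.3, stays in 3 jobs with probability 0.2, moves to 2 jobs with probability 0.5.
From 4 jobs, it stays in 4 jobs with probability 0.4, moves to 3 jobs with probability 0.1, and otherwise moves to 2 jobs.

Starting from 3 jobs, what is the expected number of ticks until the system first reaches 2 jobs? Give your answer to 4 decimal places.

2.0000

Let t(s) be the expected number of ticks to first reach 2 jobs from state s, with t(2 jobs) = 0. Conditioning on the first tick:
t(3 jobs) = 1 + 0.2·t(3 jobs) + 0.3·t(4 jobs)
t(4 jobs) = 1 + 0.1·t(3 jobs) + 0.4·t(4 jobs)
Solving: t(3 jobs) = 2.0000, t(4 jobs) = 2.0000.
Expected ticks from 3 jobs to 2 jobs: 2.0000.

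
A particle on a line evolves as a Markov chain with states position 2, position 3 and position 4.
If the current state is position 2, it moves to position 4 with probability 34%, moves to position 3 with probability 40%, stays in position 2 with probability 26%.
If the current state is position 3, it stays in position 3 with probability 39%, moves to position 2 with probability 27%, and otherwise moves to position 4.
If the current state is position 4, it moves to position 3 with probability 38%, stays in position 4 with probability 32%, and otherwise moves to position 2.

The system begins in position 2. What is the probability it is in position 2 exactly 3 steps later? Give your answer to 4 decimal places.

0.2772

Propagate the distribution vector 3 steps from position 2.
After 0 steps: (1.0000, 0.0000, 0.0000)
After 1 step: (0.2600, 0.4000, 0.3400)
After 2 steps: (0.2776, 0.3892, 0.3332)
After 3 steps: (0.2772, 0.3894, 0.3333)
P(in position 2 after 3 steps) = 0.2772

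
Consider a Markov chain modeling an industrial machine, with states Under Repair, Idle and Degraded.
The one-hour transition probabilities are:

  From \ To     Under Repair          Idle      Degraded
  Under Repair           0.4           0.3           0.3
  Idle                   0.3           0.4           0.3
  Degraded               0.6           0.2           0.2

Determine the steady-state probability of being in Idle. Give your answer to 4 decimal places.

0.3030

Let the stationary distribution be π with π = πP and π_1 + π_2 + π_3 = 1.
π_1 = 0.4·π_1 + 0.3·π_2 + 0.6·π_3
π_2 = 0.3·π_1 + 0.4·π_2 + 0.2·π_3
Solving with the normalization constraint gives π = (0.4242, 0.3030, 0.2727).
So the stationary probability of Idle is 0.3030.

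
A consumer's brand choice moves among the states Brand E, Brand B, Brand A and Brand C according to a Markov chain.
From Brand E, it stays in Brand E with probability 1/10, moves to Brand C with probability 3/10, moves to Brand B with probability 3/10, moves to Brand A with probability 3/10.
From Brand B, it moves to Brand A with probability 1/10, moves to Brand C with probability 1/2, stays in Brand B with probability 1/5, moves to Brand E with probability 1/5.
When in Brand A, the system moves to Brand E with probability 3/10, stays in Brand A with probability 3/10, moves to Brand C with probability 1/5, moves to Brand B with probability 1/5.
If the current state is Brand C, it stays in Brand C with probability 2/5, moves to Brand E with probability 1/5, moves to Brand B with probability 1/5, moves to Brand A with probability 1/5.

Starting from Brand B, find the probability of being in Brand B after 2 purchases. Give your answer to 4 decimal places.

0.2200

Propagate the distribution vector 2 purchases from Brand B.
After 0 purchases: (0.0000, 1.0000, 0.0000, 0.0000)
After 1 purchase: (0.2000, 0.2000, 0.1000, 0.5000)
After 2 purchases: (0.1900, 0.2200, 0.2100, 0.3800)
P(in Brand B after 2 purchases) = 0.2200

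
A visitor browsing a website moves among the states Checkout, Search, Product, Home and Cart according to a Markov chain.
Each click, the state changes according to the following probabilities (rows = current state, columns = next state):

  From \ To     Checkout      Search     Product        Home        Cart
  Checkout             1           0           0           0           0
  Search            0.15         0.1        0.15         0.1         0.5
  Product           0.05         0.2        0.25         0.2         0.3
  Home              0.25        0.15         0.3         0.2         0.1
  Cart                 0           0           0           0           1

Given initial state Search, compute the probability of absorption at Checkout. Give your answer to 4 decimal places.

Let h(s) be the probability of absorption at Checkout starting from transient state s. Then h(Checkout) = 1 and h(Cart) = 0. By first-step analysis:
h(Search) = 0.15·1 + 0.1·h(Search) + 0.15·h(Product) + 0.1·h(Home) + 0.5·0
h(Product) = 0.05·1 + 0.2·h(Search) + 0.25·h(Product) + 0.2·h(Home) + 0.3·0
h(Home) = 0.25·1 + 0.15·h(Search) + 0.3·h(Product) + 0.2·h(Home) + 0.1·0
Solving: h(Search) = 0.2606, h(Product) = 0.2584, h(Home) = 0.4583.
Starting from Search, the probability is 0.2606.

0.2606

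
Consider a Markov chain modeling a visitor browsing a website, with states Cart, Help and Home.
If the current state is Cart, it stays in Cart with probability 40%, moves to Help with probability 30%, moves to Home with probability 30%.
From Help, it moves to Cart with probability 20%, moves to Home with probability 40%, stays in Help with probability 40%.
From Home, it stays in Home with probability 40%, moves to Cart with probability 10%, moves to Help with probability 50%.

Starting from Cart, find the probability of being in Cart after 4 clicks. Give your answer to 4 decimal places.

0.2053

Propagate the distribution vector 4 clicks from Cart.
After 0 clicks: (1.0000, 0.0000, 0.0000)
After 1 click: (0.4000, 0.3000, 0.3000)
After 2 clicks: (0.2500, 0.3900, 0.3600)
After 3 clicks: (0.2140, 0.4110, 0.3750)
After 4 clicks: (0.2053, 0.4161, 0.3786)
P(in Cart after 4 clicks) = 0.2053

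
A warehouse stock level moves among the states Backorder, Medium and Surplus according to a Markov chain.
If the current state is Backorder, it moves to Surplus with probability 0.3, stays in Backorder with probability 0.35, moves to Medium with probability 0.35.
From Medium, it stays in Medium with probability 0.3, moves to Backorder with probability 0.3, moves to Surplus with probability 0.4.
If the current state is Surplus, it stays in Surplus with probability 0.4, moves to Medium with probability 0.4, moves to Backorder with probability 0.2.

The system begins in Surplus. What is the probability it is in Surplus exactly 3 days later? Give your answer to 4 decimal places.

0.3730

Propagate the distribution vector 3 days from Surplus.
After 0 days: (0.0000, 0.0000, 1.0000)
After 1 day: (0.2000, 0.4000, 0.4000)
After 2 days: (0.2700, 0.3500, 0.3800)
After 3 days: (0.2755, 0.3515, 0.3730)
P(in Surplus after 3 days) = 0.3730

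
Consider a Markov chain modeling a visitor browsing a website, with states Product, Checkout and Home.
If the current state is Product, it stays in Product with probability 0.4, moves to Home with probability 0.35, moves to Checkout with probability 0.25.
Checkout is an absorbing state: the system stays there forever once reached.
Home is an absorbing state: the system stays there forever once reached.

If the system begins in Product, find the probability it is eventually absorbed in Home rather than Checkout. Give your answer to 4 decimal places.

0.5833

Let h(s) be the probability of absorption at Home starting from transient state s. Then h(Home) = 1 and h(Checkout) = 0. By first-step analysis:
h(Product) = 0.4·h(Product) + 0.25·0 + 0.35·1
Solving: h(Product) = 0.5833.
Starting from Product, the probability is 0.5833.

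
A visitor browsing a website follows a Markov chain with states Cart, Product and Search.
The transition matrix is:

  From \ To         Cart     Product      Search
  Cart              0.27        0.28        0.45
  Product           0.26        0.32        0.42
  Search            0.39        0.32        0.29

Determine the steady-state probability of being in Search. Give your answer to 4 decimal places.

0.3800

Let the stationary distribution be π with π = πP and π_1 + π_2 + π_3 = 1.
π_1 = 0.27·π_1 + 0.26·π_2 + 0.39·π_3
π_2 = 0.28·π_1 + 0.32·π_2 + 0.32·π_3
Solving with the normalization constraint gives π = (0.3125, 0.3075, 0.3800).
So the stationary probability of Search is 0.3800.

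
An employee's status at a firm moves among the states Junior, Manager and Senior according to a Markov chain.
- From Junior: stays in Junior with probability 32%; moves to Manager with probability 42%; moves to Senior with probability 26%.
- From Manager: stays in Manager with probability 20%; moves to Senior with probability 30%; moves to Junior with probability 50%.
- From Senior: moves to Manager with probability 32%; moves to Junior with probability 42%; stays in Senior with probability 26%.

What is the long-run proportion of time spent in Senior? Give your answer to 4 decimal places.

0.2729

Let the stationary distribution be π with π = πP and π_1 + π_2 + π_3 = 1.
π_1 = 0.32·π_1 + 0.5·π_2 + 0.42·π_3
π_2 = 0.42·π_1 + 0.2·π_2 + 0.32·π_3
Solving with the normalization constraint gives π = (0.4052, 0.3219, 0.2729).
So the stationary probability of Senior is 0.2729.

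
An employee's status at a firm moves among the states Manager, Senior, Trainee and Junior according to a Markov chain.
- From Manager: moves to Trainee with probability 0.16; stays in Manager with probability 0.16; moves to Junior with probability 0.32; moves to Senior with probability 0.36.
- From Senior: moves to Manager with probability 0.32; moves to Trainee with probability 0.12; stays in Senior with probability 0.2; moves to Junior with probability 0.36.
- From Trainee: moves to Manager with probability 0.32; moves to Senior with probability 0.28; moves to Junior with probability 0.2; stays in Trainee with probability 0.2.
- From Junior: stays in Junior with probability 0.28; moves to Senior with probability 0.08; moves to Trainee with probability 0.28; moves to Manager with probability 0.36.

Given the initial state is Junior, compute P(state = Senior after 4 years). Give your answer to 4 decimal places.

Propagate the distribution vector 4 years from Junior.
After 0 years: (0.0000, 0.0000, 0.0000, 1.0000)
After 1 year: (0.3600, 0.0800, 0.2800, 0.2800)
After 2 years: (0.2736, 0.2464, 0.2016, 0.2784)
After 3 years: (0.2874, 0.2265, 0.1916, 0.2945)
After 4 years: (0.2858, 0.2260, 0.1939, 0.2943)
P(in Senior after 4 years) = 0.2260

0.2260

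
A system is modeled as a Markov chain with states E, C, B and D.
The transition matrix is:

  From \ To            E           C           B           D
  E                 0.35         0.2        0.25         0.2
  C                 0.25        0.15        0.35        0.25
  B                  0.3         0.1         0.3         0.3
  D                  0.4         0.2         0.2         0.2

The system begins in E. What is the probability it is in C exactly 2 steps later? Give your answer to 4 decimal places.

0.1650

Propagate the distribution vector 2 steps from E.
After 0 steps: (1.0000, 0.0000, 0.0000, 0.0000)
After 1 step: (0.3500, 0.2000, 0.2500, 0.2000)
After 2 steps: (0.3275, 0.1650, 0.2725, 0.2350)
P(in C after 2 steps) = 0.1650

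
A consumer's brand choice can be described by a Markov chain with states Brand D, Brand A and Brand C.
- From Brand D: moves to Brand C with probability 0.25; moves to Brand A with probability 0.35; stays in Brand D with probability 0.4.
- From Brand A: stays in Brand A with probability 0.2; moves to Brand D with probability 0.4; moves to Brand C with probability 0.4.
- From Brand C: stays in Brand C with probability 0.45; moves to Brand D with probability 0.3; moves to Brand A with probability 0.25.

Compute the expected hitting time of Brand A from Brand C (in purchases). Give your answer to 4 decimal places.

3.5294

Let t(s) be the expected number of purchases to first reach Brand A from state s, with t(Brand A) = 0. Conditioning on the first purchase:
t(Brand D) = 1 + 0.4·t(Brand D) + 0.25·t(Brand C)
t(Brand C) = 1 + 0.3·t(Brand D) + 0.45·t(Brand C)
Solving: t(Brand D) = 3.1373, t(Brand C) = 3.5294.
Expected purchases from Brand C to Brand A: 3.5294.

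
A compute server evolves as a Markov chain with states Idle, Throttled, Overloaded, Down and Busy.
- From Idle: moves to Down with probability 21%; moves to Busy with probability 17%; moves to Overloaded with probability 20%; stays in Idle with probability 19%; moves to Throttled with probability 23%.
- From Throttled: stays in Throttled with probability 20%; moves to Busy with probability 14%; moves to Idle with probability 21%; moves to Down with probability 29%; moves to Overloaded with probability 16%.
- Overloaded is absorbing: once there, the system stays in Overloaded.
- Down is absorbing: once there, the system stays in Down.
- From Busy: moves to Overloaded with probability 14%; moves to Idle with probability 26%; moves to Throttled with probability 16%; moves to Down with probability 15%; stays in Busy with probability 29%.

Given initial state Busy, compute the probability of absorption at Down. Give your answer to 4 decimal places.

0.5461

Let h(s) be the probability of absorption at Down starting from transient state s. Then h(Down) = 1 and h(Overloaded) = 0. By first-step analysis:
h(Idle) = 0.19·h(Idle) + 0.23·h(Throttled) + 0.2·0 + 0.21·1 + 0.17·h(Busy)
h(Throttled) = 0.21·h(Idle) + 0.2·h(Throttled) + 0.16·0 + 0.29·1 + 0.14·h(Busy)
h(Busy) = 0.26·h(Idle) + 0.16·h(Throttled) + 0.14·0 + 0.15·1 + 0.29·h(Busy)
Solving: h(Idle) = 0.5445, h(Throttled) = 0.6010, h(Busy) = 0.5461.
Starting from Busy, the probability is 0.5461.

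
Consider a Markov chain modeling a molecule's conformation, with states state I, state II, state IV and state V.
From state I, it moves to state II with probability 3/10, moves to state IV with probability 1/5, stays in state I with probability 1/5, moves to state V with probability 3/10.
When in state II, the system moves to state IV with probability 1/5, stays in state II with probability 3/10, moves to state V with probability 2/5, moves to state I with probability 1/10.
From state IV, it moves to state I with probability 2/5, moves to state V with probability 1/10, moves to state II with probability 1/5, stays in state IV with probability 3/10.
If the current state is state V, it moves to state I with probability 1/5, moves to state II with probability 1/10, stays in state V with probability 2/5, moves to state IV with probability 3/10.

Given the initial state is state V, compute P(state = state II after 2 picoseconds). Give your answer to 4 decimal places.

Propagate the distribution vector 2 picoseconds from state V.
After 0 picoseconds: (0.0000, 0.0000, 0.0000, 1.0000)
After 1 picosecond: (0.2000, 0.1000, 0.3000, 0.4000)
After 2 picoseconds: (0.2500, 0.1900, 0.2700, 0.2900)
P(in state II after 2 picoseconds) = 0.1900

0.1900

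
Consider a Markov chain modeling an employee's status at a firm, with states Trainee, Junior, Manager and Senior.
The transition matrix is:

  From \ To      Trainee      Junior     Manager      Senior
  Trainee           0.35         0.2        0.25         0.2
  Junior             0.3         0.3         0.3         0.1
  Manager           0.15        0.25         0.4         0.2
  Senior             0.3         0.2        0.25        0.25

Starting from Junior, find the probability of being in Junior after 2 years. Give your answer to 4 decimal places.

Propagate the distribution vector 2 years from Junior.
After 0 years: (0.0000, 1.0000, 0.0000, 0.0000)
After 1 year: (0.3000, 0.3000, 0.3000, 0.1000)
After 2 years: (0.2700, 0.2450, 0.3100, 0.1750)
P(in Junior after 2 years) = 0.2450

0.2450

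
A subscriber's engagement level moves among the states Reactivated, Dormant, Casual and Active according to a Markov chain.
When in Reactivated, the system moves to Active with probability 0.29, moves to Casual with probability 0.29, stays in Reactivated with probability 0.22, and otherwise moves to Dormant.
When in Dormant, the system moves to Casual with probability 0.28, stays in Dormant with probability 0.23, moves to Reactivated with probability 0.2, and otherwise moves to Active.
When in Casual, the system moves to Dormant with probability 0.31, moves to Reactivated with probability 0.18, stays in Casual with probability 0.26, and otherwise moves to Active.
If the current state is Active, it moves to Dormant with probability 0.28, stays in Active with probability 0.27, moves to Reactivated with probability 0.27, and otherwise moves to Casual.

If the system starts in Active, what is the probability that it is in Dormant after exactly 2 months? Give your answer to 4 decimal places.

0.2498

Propagate the distribution vector 2 months from Active.
After 0 months: (0.0000, 0.0000, 0.0000, 1.0000)
After 1 month: (0.2700, 0.2800, 0.1800, 0.2700)
After 2 months: (0.2207, 0.2498, 0.2521, 0.2774)
P(in Dormant after 2 months) = 0.2498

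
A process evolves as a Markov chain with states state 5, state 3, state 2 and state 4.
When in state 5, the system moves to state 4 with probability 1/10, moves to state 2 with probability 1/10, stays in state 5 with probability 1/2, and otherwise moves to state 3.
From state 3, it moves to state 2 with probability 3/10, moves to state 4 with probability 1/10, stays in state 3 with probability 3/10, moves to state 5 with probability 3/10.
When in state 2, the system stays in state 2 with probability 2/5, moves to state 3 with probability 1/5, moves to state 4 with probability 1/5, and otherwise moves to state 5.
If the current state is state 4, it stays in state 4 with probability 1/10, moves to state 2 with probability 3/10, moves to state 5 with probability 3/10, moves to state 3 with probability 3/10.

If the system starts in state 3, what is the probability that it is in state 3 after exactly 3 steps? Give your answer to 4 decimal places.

Propagate the distribution vector 3 steps from state 3.
After 0 steps: (0.0000, 1.0000, 0.0000, 0.0000)
After 1 step: (0.3000, 0.3000, 0.3000, 0.1000)
After 2 steps: (0.3300, 0.2700, 0.2700, 0.1300)
After 3 steps: (0.3390, 0.2730, 0.2610, 0.1270)
P(in state 3 after 3 steps) = 0.2730

0.2730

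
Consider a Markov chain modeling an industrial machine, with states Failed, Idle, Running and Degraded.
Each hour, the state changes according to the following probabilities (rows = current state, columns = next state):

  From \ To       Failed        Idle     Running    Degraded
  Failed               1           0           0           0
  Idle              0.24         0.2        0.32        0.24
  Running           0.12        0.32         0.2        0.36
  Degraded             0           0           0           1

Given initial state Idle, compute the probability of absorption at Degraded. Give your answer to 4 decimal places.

Let h(s) be the probability of absorption at Degraded starting from transient state s. Then h(Degraded) = 1 and h(Failed) = 0. By first-step analysis:
h(Idle) = 0.24·0 + 0.2·h(Idle) + 0.32·h(Running) + 0.24·1
h(Running) = 0.12·0 + 0.32·h(Idle) + 0.2·h(Running) + 0.36·1
Solving: h(Idle) = 0.5714, h(Running) = 0.6786.
Starting from Idle, the probability is 0.5714.

0.5714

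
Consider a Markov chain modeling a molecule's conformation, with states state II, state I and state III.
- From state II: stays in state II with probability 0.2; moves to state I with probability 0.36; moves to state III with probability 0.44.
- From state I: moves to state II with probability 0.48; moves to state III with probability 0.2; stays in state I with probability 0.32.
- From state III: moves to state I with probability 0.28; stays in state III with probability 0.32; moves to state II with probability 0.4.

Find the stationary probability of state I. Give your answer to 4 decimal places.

Let the stationary distribution be π with π = πP and π_1 + π_2 + π_3 = 1.
π_1 = 0.2·π_1 + 0.48·π_2 + 0.4·π_3
π_2 = 0.36·π_1 + 0.32·π_2 + 0.28·π_3
Solving with the normalization constraint gives π = (0.3547, 0.3212, 0.3240).
So the stationary probability of state I is 0.3212.

0.3212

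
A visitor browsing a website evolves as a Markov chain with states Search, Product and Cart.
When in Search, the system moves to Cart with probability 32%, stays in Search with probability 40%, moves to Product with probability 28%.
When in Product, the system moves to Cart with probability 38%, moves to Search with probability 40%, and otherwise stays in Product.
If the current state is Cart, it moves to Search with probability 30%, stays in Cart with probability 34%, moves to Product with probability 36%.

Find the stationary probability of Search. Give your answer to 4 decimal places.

0.3656

Let the stationary distribution be π with π = πP and π_1 + π_2 + π_3 = 1.
π_1 = 0.4·π_1 + 0.4·π_2 + 0.3·π_3
π_2 = 0.28·π_1 + 0.22·π_2 + 0.36·π_3
Solving with the normalization constraint gives π = (0.3656, 0.2901, 0.3443).
So the stationary probability of Search is 0.3656.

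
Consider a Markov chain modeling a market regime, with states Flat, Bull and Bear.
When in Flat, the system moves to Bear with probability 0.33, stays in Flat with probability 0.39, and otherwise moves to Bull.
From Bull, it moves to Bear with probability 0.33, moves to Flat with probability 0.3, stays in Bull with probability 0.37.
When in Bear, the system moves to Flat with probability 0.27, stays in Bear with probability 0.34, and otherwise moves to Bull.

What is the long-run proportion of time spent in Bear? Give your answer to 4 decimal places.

0.3333

Let the stationary distribution be π with π = πP and π_1 + π_2 + π_3 = 1.
π_1 = 0.39·π_1 + 0.3·π_2 + 0.27·π_3
π_2 = 0.28·π_1 + 0.37·π_2 + 0.39·π_3
Solving with the normalization constraint gives π = (0.3187, 0.3480, 0.3333).
So the stationary probability of Bear is 0.3333.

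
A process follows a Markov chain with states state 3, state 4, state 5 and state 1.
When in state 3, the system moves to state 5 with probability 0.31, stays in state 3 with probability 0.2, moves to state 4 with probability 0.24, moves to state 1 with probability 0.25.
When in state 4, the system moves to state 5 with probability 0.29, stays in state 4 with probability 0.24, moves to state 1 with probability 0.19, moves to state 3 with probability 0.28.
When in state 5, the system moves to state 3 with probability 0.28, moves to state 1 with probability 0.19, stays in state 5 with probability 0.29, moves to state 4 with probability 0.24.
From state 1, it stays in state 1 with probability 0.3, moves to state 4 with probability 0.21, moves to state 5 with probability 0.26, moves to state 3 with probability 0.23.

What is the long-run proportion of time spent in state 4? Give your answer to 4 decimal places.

0.2331

Let the stationary distribution be π with π = πP and π_1 + π_2 + π_3 + π_4 = 1.
π_1 = 0.2·π_1 + 0.28·π_2 + 0.28·π_3 + 0.23·π_4
π_2 = 0.24·π_1 + 0.24·π_2 + 0.24·π_3 + 0.21·π_4
π_3 = 0.31·π_1 + 0.29·π_2 + 0.29·π_3 + 0.26·π_4
Solving with the normalization constraint gives π = (0.2486, 0.2331, 0.2881, 0.2302).
So the stationary probability of state 4 is 0.2331.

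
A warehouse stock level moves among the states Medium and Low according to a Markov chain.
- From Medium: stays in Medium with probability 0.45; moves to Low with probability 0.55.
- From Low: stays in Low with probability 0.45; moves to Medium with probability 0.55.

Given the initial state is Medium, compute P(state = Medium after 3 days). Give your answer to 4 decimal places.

Propagate the distribution vector 3 days from Medium.
After 0 days: (1.0000, 0.0000)
After 1 day: (0.4500, 0.5500)
After 2 days: (0.5050, 0.4950)
After 3 days: (0.4995, 0.5005)
P(in Medium after 3 days) = 0.4995

0.4995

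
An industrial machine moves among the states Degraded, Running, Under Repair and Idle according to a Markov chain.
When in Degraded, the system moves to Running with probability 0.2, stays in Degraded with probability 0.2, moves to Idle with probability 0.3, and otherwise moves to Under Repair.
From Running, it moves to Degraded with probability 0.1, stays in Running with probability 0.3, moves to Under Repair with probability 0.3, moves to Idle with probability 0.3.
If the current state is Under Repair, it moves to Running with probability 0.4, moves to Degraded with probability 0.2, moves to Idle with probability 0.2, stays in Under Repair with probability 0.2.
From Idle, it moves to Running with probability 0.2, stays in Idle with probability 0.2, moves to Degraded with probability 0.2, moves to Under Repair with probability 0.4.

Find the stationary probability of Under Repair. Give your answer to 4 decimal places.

Let the stationary distribution be π with π = πP and π_1 + π_2 + π_3 + π_4 = 1.
π_1 = 0.2·π_1 + 0.1·π_2 + 0.2·π_3 + 0.2·π_4
π_2 = 0.2·π_1 + 0.3·π_2 + 0.4·π_3 + 0.2·π_4
π_3 = 0.3·π_1 + 0.3·π_2 + 0.2·π_3 + 0.4·π_4
Solving with the normalization constraint gives π = (0.1712, 0.2878, 0.2951, 0.2459).
So the stationary probability of Under Repair is 0.2951.

0.2951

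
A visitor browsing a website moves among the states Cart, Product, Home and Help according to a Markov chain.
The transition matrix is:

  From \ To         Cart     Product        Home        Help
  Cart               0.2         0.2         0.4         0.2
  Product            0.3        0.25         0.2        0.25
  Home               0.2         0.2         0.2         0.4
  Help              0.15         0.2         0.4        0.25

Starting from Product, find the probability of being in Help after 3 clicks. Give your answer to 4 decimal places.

0.2859

Propagate the distribution vector 3 clicks from Product.
After 0 clicks: (0.0000, 1.0000, 0.0000, 0.0000)
After 1 click: (0.3000, 0.2500, 0.2000, 0.2500)
After 2 clicks: (0.2125, 0.2125, 0.3100, 0.2650)
After 3 clicks: (0.2080, 0.2106, 0.2955, 0.2859)
P(in Help after 3 clicks) = 0.2859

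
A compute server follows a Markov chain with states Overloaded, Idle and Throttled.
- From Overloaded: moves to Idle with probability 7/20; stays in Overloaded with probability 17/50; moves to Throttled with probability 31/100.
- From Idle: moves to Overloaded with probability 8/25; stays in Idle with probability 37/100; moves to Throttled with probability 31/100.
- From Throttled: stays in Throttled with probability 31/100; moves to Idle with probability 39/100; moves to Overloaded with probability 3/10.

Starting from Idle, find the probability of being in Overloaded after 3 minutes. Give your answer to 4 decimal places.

Propagate the distribution vector 3 minutes from Idle.
After 0 minutes: (0.0000, 1.0000, 0.0000)
After 1 minute: (0.3200, 0.3700, 0.3100)
After 2 minutes: (0.3202, 0.3698, 0.3100)
After 3 minutes: (0.3202, 0.3698, 0.3100)
P(in Overloaded after 3 minutes) = 0.3202

0.3202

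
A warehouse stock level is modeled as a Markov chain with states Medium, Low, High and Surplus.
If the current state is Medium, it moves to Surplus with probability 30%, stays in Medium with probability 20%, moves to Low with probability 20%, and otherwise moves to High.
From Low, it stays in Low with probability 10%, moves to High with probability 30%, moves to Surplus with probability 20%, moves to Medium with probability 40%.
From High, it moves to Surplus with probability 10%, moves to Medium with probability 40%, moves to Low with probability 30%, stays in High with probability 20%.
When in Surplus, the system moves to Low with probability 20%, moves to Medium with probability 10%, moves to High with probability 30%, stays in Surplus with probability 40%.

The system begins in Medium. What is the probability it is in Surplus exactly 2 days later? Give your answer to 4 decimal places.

0.2500

Propagate the distribution vector 2 days from Medium.
After 0 days: (1.0000, 0.0000, 0.0000, 0.0000)
After 1 day: (0.2000, 0.2000, 0.3000, 0.3000)
After 2 days: (0.2700, 0.2100, 0.2700, 0.2500)
P(in Surplus after 2 days) = 0.2500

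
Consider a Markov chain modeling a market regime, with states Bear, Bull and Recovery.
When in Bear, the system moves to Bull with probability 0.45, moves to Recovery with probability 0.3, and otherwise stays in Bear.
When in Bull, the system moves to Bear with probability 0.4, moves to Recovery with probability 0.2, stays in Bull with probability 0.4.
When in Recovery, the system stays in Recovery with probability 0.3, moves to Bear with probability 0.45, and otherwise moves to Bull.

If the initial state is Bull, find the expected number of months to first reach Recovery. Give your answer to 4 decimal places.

4.2593

Let t(s) be the expected number of months to first reach Recovery from state s, with t(Recovery) = 0. Conditioning on the first month:
t(Bear) = 1 + 0.25·t(Bear) + 0.45·t(Bull)
t(Bull) = 1 + 0.4·t(Bear) + 0.4·t(Bull)
Solving: t(Bear) = 3.8889, t(Bull) = 4.2593.
Expected months from Bull to Recovery: 4.2593.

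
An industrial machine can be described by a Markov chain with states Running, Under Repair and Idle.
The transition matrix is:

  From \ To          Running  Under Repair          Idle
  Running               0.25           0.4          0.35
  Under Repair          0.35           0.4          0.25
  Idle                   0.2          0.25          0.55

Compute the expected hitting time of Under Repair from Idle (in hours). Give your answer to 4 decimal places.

3.5514

Let t(s) be the expected number of hours to first reach Under Repair from state s, with t(Under Repair) = 0. Conditioning on the first hour:
t(Running) = 1 + 0.25·t(Running) + 0.35·t(Idle)
t(Idle) = 1 + 0.2·t(Running) + 0.55·t(Idle)
Solving: t(Running) = 2.9907, t(Idle) = 3.5514.
Expected hours from Idle to Under Repair: 3.5514.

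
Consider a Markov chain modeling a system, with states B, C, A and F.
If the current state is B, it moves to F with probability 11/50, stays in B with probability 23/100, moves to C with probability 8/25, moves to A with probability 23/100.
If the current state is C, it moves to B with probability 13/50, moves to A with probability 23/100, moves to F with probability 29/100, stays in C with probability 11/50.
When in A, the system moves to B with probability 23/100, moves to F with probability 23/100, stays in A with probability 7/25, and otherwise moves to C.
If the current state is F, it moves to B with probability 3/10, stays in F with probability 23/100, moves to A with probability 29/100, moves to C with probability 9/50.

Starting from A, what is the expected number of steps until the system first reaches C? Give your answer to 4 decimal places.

Let t(s) be the expected number of steps to first reach C from state s, with t(C) = 0. Conditioning on the first step:
t(B) = 1 + 0.23·t(B) + 0.23·t(A) + 0.22·t(F)
t(A) = 1 + 0.23·t(B) + 0.28·t(A) + 0.23·t(F)
t(F) = 1 + 0.3·t(B) + 0.29·t(A) + 0.23·t(F)
Solving: t(B) = 3.6610, t(A) = 3.8978, t(F) = 4.1931.
Expected steps from A to C: 3.8978.

3.8978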